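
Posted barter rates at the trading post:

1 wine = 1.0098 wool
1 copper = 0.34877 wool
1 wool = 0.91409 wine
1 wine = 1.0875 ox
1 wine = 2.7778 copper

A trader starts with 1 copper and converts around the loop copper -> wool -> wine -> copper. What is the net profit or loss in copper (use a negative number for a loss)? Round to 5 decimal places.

1 copper × 0.34877 = 0.34877 wool
0.34877 wool × 0.91409 = 0.3188071693 wine
0.3188071693 wine × 2.7778 = 0.88558255488154 copper
Net change: 0.88558255488154 − 1 = -0.11441744511846 copper

-0.11442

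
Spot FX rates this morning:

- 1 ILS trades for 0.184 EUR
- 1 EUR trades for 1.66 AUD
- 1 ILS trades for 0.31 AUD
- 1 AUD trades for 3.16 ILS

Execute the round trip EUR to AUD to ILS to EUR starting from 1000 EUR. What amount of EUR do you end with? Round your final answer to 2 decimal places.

1000 EUR × 1.66 = 1660 AUD
1660 AUD × 3.16 = 5245.6 ILS
5245.6 ILS × 0.184 = 965.1904 EUR

965.19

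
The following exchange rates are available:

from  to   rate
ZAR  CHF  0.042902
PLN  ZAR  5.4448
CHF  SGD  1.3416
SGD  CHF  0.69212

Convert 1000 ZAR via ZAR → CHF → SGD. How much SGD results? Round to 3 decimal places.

1000 ZAR × 0.042902 = 42.902 CHF
42.902 CHF × 1.3416 = 57.5573232 SGD

57.557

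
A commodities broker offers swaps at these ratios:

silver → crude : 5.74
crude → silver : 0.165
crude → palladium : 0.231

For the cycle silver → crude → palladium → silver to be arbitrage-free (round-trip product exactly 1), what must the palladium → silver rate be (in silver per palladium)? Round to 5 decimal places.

Known legs of the cycle: 5.74 × 0.231 = 1.32594
For no arbitrage the full-cycle product must be 1, so the missing rate is 1 / 1.32594 ≈ 0.7541819.

0.75418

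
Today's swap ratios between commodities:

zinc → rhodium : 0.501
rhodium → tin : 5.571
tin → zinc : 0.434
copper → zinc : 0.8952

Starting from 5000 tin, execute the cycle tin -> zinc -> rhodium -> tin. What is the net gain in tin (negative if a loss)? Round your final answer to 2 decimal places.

5000 tin × 0.434 = 2170 zinc
2170 zinc × 0.501 = 1087.17 rhodium
1087.17 rhodium × 5.571 = 6056.62407 tin
Net change: 6056.62407 − 5000 = 1056.62407 tin

1056.62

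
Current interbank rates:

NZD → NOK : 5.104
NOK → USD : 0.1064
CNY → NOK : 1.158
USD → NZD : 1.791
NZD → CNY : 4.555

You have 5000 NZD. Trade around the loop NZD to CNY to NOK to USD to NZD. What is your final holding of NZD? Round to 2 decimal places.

5025.79

5000 NZD × 4.555 = 22775 CNY
22775 CNY × 1.158 = 26373.45 NOK
26373.45 NOK × 0.1064 = 2806.13508 USD
2806.13508 USD × 1.791 = 5025.78792828 NZD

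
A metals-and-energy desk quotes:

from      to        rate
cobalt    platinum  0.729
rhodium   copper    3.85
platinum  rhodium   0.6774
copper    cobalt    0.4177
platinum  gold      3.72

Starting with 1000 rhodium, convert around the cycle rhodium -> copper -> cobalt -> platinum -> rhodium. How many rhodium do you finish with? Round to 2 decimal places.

1000 rhodium × 3.85 = 3850 copper
3850 copper × 0.4177 = 1608.145 cobalt
1608.145 cobalt × 0.729 = 1172.337705 platinum
1172.337705 platinum × 0.6774 = 794.141561367 rhodium

794.14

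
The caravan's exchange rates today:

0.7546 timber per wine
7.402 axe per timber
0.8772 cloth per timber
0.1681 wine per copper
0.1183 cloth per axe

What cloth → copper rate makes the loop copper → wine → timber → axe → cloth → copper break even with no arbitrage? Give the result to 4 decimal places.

Known legs of the cycle: 0.1681 × 0.7546 × 7.402 × 0.1183 = 0.111075516067516
For no arbitrage the full-cycle product must be 1, so the missing rate is 1 / 0.111075516067516 ≈ 9.002884.

9.0029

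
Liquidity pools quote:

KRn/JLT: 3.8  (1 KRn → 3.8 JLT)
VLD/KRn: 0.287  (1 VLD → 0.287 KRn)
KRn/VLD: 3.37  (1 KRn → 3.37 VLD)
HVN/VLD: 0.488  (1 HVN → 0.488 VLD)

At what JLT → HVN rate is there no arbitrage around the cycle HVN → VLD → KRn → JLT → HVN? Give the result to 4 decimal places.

1.8789

Known legs of the cycle: 0.488 × 0.287 × 3.8 = 0.5322128
For no arbitrage the full-cycle product must be 1, so the missing rate is 1 / 0.5322128 ≈ 1.878948.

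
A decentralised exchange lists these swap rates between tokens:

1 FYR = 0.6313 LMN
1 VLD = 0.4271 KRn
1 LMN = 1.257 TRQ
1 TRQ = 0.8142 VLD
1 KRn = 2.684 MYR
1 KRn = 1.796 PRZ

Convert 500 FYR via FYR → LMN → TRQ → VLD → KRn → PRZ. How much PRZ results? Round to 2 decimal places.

247.80

500 FYR × 0.6313 = 315.65 LMN
315.65 LMN × 1.257 = 396.77205 TRQ
396.77205 TRQ × 0.8142 = 323.05180311 VLD
323.05180311 VLD × 0.4271 = 137.975425108281 KRn
137.975425108281 KRn × 1.796 = 247.803863494472676 PRZ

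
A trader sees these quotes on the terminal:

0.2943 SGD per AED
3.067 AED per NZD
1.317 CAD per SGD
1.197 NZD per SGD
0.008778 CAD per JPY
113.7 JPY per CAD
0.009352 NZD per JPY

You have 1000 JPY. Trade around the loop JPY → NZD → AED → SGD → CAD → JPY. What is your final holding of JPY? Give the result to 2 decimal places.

1264.02

1000 JPY × 0.009352 = 9.352 NZD
9.352 NZD × 3.067 = 28.682584 AED
28.682584 AED × 0.2943 = 8.4412844712 SGD
8.4412844712 SGD × 1.317 = 11.1171716485704 CAD
11.1171716485704 CAD × 113.7 = 1264.02241644245448 JPY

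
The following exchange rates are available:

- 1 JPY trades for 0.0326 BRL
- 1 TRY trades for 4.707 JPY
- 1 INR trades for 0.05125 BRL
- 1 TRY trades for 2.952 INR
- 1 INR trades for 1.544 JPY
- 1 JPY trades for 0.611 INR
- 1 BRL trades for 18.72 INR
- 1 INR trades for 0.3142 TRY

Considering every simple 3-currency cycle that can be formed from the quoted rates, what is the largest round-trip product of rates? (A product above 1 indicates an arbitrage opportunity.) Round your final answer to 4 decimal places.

INR→JPY→BRL→INR: 1.544 × 0.0326 × 18.72 = 0.94226
INR→TRY→JPY→INR: 0.3142 × 4.707 × 0.611 = 0.90363
Maximum is INR→JPY→BRL→INR at 0.9423; no arbitrage — every cycle loses value.

0.9423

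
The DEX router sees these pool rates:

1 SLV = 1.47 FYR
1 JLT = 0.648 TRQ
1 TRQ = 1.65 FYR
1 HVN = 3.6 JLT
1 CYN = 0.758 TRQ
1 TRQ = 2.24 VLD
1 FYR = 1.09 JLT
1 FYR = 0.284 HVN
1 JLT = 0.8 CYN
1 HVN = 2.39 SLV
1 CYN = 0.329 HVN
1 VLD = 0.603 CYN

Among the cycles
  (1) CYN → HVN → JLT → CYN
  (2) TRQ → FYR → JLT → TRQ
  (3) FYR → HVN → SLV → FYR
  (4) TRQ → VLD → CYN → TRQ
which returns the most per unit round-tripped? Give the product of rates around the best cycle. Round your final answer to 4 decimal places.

1.1654

(1) 0.329 × 3.6 × 0.8 = 0.94752
(2) 1.65 × 1.09 × 0.648 = 1.16543
(3) 0.284 × 2.39 × 1.47 = 0.99778
(4) 2.24 × 0.603 × 0.758 = 1.02385
Highest is cycle (2) at 1.1654 (>1, arbitrage).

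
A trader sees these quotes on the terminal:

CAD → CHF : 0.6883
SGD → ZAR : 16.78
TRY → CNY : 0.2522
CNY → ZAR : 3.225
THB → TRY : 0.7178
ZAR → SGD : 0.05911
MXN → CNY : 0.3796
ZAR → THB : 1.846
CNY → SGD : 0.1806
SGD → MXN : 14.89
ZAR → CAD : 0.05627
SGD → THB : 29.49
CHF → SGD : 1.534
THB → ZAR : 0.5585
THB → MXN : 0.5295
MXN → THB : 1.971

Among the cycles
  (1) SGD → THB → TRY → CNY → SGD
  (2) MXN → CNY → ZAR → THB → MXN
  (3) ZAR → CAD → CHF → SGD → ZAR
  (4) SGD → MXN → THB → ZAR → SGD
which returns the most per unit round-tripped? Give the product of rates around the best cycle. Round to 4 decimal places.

1.1966

(1) 29.49 × 0.7178 × 0.2522 × 0.1806 = 0.96414
(2) 0.3796 × 3.225 × 1.846 × 0.5295 = 1.19661
(3) 0.05627 × 0.6883 × 1.534 × 16.78 = 0.99695
(4) 14.89 × 1.971 × 0.5585 × 0.05911 = 0.96887
Highest is cycle (2) at 1.1966 (>1, arbitrage).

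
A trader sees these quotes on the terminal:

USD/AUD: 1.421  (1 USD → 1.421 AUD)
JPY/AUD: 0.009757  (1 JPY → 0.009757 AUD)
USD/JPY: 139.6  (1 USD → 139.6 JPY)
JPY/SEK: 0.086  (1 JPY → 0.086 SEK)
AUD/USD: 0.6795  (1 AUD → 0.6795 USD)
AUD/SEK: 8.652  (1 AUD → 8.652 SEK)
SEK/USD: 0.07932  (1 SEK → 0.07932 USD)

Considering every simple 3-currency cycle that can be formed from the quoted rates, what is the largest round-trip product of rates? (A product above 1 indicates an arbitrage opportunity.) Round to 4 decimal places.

SEK→USD→AUD→SEK: 0.07932 × 1.421 × 8.652 = 0.97520
SEK→USD→JPY→SEK: 0.07932 × 139.6 × 0.086 = 0.95228
USD→JPY→AUD→USD: 139.6 × 0.009757 × 0.6795 = 0.92553
Maximum is SEK→USD→AUD→SEK at 0.9752; no arbitrage — every cycle loses value.

0.9752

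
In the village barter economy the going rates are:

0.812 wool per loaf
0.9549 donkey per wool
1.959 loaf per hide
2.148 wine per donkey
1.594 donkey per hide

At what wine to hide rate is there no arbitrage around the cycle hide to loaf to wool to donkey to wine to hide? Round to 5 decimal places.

Known legs of the cycle: 1.959 × 0.812 × 0.9549 × 2.148 = 3.2627412646416
For no arbitrage the full-cycle product must be 1, so the missing rate is 1 / 3.2627412646416 ≈ 0.3064907.

0.30649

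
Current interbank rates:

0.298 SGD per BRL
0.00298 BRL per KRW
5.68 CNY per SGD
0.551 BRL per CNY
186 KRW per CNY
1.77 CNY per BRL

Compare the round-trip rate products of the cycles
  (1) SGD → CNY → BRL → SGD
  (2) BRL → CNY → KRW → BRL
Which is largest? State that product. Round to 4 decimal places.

(1) 5.68 × 0.551 × 0.298 = 0.93264
(2) 1.77 × 186 × 0.00298 = 0.98108
Highest is cycle (2) at 0.9811 (≤1, no arbitrage).

0.9811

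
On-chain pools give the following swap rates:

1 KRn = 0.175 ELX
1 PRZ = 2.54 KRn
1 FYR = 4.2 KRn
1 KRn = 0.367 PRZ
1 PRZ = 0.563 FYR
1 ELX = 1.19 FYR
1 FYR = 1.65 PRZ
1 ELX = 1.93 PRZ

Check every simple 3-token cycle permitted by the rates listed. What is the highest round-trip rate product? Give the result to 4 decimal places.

FYR→KRn→ELX→FYR: 4.2 × 0.175 × 1.19 = 0.87465
FYR→KRn→PRZ→FYR: 4.2 × 0.367 × 0.563 = 0.86781
ELX→PRZ→KRn→ELX: 1.93 × 2.54 × 0.175 = 0.85789
Maximum is FYR→KRn→ELX→FYR at 0.8747; no arbitrage — every cycle loses value.

0.8747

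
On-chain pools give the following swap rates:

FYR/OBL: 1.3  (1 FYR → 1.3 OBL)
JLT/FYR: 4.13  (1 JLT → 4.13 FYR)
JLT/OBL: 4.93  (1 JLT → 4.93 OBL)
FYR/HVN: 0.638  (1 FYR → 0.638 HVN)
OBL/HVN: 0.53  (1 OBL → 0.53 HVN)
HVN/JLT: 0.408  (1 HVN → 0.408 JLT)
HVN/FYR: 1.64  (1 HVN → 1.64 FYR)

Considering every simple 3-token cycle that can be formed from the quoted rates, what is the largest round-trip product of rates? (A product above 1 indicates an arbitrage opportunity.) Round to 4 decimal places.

1.1300

HVN→FYR→OBL→HVN: 1.64 × 1.3 × 0.53 = 1.12996
HVN→JLT→FYR→HVN: 0.408 × 4.13 × 0.638 = 1.07506
HVN→JLT→OBL→HVN: 0.408 × 4.93 × 0.53 = 1.06606
Maximum is HVN→FYR→OBL→HVN at 1.1300; arbitrage exists.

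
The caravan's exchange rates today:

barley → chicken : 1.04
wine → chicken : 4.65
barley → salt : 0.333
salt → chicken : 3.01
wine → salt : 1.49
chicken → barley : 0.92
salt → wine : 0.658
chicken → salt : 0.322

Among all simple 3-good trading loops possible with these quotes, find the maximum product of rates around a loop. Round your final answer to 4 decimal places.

0.9852

wine→chicken→salt→wine: 4.65 × 0.322 × 0.658 = 0.98522
barley→salt→chicken→barley: 0.333 × 3.01 × 0.92 = 0.92214
Maximum is wine→chicken→salt→wine at 0.9852; no arbitrage — every cycle loses value.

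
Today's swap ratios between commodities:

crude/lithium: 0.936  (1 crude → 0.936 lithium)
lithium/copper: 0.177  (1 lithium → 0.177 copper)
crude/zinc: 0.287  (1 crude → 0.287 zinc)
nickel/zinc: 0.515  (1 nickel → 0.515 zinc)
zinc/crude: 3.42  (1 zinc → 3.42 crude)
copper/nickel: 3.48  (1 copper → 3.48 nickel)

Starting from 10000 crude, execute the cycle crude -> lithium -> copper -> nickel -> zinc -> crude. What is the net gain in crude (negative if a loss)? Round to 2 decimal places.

154.57

10000 crude × 0.936 = 9360 lithium
9360 lithium × 0.177 = 1656.72 copper
1656.72 copper × 3.48 = 5765.3856 nickel
5765.3856 nickel × 0.515 = 2969.173584 zinc
2969.173584 zinc × 3.42 = 10154.57365728 crude
Net change: 10154.57365728 − 10000 = 154.57365728 crude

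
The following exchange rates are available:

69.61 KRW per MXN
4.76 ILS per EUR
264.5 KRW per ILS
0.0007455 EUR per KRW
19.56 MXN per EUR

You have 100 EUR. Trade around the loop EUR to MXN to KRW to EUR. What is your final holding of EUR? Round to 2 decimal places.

101.51

100 EUR × 19.56 = 1956 MXN
1956 MXN × 69.61 = 136157.16 KRW
136157.16 KRW × 0.0007455 = 101.50516278 EUR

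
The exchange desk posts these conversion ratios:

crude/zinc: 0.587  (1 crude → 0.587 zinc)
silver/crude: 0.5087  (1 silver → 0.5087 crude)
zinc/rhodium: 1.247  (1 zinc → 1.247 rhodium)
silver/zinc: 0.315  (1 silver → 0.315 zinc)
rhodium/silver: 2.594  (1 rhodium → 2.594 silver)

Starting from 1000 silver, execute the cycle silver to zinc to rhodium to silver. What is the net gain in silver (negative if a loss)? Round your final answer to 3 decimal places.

1000 silver × 0.315 = 315 zinc
315 zinc × 1.247 = 392.805 rhodium
392.805 rhodium × 2.594 = 1018.93617 silver
Net change: 1018.93617 − 1000 = 18.93617 silver

18.936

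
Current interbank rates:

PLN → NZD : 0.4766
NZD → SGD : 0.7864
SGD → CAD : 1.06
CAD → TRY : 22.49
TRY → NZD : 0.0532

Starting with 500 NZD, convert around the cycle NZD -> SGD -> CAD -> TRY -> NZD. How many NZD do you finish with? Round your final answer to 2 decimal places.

500 NZD × 0.7864 = 393.2 SGD
393.2 SGD × 1.06 = 416.792 CAD
416.792 CAD × 22.49 = 9373.65208 TRY
9373.65208 TRY × 0.0532 = 498.678290656 NZD

498.68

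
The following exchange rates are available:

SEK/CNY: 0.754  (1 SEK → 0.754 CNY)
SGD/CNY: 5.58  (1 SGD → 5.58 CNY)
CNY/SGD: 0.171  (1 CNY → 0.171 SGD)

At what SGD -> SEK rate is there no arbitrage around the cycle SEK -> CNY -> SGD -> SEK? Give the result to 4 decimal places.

7.7559

Known legs of the cycle: 0.754 × 0.171 = 0.128934
For no arbitrage the full-cycle product must be 1, so the missing rate is 1 / 0.128934 ≈ 7.755906.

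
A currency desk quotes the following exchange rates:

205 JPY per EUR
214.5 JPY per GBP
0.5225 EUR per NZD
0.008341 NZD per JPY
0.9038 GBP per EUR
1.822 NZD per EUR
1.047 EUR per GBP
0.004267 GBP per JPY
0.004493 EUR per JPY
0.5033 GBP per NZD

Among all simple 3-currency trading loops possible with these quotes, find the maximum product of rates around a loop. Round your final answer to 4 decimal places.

NZD→GBP→EUR→NZD: 0.5033 × 1.047 × 1.822 = 0.96011
JPY→GBP→EUR→JPY: 0.004267 × 1.047 × 205 = 0.91585
NZD→GBP→JPY→NZD: 0.5033 × 214.5 × 0.008341 = 0.90048
NZD→EUR→JPY→NZD: 0.5225 × 205 × 0.008341 = 0.89343
JPY→EUR→GBP→JPY: 0.004493 × 0.9038 × 214.5 = 0.87104
Maximum is NZD→GBP→EUR→NZD at 0.9601; no arbitrage — every cycle loses value.

0.9601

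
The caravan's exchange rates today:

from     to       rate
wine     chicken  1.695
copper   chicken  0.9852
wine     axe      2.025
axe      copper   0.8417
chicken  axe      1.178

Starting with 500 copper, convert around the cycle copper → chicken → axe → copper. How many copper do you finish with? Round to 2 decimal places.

488.42

500 copper × 0.9852 = 492.6 chicken
492.6 chicken × 1.178 = 580.2828 axe
580.2828 axe × 0.8417 = 488.42403276 copper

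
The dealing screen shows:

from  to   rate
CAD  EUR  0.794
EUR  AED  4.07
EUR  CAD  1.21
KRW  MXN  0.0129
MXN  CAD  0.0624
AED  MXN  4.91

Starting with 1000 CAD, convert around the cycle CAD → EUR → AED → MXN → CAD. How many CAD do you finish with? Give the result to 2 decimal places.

1000 CAD × 0.794 = 794 EUR
794 EUR × 4.07 = 3231.58 AED
3231.58 AED × 4.91 = 15867.0578 MXN
15867.0578 MXN × 0.0624 = 990.10440672 CAD

990.10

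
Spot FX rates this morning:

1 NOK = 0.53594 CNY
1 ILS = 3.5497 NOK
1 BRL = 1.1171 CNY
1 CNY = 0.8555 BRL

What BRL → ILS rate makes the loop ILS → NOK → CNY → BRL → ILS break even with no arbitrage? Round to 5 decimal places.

Known legs of the cycle: 3.5497 × 0.53594 × 0.8555 = 1.627525629499
For no arbitrage the full-cycle product must be 1, so the missing rate is 1 / 1.627525629499 ≈ 0.6144296.

0.61443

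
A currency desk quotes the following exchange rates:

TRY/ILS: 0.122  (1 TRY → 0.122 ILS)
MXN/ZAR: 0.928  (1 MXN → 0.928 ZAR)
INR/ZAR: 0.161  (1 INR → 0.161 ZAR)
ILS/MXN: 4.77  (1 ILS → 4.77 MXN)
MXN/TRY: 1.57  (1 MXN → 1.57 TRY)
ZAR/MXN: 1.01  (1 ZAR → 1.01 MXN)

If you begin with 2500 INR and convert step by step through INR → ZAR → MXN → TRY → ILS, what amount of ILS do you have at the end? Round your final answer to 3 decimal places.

77.866

2500 INR × 0.161 = 402.5 ZAR
402.5 ZAR × 1.01 = 406.525 MXN
406.525 MXN × 1.57 = 638.24425 TRY
638.24425 TRY × 0.122 = 77.8657985 ILS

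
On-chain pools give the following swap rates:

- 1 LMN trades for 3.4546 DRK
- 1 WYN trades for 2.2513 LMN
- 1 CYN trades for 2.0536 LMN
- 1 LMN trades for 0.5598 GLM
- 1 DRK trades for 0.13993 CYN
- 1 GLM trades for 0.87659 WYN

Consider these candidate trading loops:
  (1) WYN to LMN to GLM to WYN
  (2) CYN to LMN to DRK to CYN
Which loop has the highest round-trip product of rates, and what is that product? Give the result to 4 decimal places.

1.1047

(1) 2.2513 × 0.5598 × 0.87659 = 1.10475
(2) 2.0536 × 3.4546 × 0.13993 = 0.99271
Highest is cycle (1) at 1.1047 (>1, arbitrage).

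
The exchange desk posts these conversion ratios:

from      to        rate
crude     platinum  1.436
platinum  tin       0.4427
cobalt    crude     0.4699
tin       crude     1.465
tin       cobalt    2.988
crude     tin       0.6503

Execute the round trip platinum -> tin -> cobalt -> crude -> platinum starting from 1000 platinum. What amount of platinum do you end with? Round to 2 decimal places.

1000 platinum × 0.4427 = 442.7 tin
442.7 tin × 2.988 = 1322.7876 cobalt
1322.7876 cobalt × 0.4699 = 621.57789324 crude
621.57789324 crude × 1.436 = 892.58585469264 platinum

892.59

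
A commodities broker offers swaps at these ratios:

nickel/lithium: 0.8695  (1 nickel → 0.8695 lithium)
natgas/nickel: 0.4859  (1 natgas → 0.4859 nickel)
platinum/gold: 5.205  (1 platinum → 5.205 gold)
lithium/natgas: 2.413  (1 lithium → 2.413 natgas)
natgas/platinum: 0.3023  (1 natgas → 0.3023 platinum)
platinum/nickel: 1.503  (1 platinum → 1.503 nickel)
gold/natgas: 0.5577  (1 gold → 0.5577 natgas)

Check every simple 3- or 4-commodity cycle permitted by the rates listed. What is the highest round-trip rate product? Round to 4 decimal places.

lithium→natgas→nickel→lithium: 2.413 × 0.4859 × 0.8695 = 1.01947
platinum→nickel→lithium→natgas→platinum: 1.503 × 0.8695 × 2.413 × 0.3023 = 0.95329
platinum→gold→natgas→platinum: 5.205 × 0.5577 × 0.3023 = 0.87753
Maximum is lithium→natgas→nickel→lithium at 1.0195; arbitrage exists.

1.0195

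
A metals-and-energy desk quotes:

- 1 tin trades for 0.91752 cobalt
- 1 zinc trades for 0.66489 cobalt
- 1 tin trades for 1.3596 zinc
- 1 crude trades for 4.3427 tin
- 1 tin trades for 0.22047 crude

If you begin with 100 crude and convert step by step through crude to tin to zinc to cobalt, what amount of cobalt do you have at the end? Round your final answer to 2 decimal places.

100 crude × 4.3427 = 434.27 tin
434.27 tin × 1.3596 = 590.433492 zinc
590.433492 zinc × 0.66489 = 392.57332449588 cobalt

392.57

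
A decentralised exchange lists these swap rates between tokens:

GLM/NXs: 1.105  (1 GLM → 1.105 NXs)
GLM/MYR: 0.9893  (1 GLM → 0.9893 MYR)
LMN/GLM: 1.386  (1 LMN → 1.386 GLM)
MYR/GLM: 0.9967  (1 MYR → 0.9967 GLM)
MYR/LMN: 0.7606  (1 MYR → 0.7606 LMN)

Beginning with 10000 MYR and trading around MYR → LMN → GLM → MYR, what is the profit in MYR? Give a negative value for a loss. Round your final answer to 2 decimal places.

10000 MYR × 0.7606 = 7606 LMN
7606 LMN × 1.386 = 10541.916 GLM
10541.916 GLM × 0.9893 = 10429.1174988 MYR
Net change: 10429.1174988 − 10000 = 429.1174988 MYR

429.12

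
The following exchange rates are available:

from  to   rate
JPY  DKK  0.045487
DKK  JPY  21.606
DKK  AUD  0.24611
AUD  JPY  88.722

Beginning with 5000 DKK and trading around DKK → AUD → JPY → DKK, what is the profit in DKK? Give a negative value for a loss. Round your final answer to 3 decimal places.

5000 DKK × 0.24611 = 1230.55 AUD
1230.55 AUD × 88.722 = 109176.8571 JPY
109176.8571 JPY × 0.045487 = 4966.1276989077 DKK
Net change: 4966.1276989077 − 5000 = -33.8723010923 DKK

-33.872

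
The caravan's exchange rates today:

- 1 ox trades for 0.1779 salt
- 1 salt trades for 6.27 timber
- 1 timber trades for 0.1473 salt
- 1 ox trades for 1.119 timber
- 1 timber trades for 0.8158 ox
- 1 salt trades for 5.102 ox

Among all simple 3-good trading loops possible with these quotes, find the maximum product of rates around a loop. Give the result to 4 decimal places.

0.9100

salt→timber→ox→salt: 6.27 × 0.8158 × 0.1779 = 0.90997
salt→ox→timber→salt: 5.102 × 1.119 × 0.1473 = 0.84096
Maximum is salt→timber→ox→salt at 0.9100; no arbitrage — every cycle loses value.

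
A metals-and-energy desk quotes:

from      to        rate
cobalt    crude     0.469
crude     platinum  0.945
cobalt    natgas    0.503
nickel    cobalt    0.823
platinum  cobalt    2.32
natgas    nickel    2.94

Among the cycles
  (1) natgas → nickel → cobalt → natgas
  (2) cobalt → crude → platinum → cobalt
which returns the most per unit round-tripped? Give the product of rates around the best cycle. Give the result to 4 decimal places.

(1) 2.94 × 0.823 × 0.503 = 1.21707
(2) 0.469 × 0.945 × 2.32 = 1.02824
Highest is cycle (1) at 1.2171 (>1, arbitrage).

1.2171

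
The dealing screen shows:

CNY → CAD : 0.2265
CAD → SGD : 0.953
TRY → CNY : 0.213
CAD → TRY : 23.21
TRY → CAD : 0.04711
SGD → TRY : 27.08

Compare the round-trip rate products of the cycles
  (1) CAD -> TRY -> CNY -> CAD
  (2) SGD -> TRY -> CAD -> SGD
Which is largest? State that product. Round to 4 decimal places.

(1) 23.21 × 0.213 × 0.2265 = 1.11975
(2) 27.08 × 0.04711 × 0.953 = 1.21578
Highest is cycle (2) at 1.2158 (>1, arbitrage).

1.2158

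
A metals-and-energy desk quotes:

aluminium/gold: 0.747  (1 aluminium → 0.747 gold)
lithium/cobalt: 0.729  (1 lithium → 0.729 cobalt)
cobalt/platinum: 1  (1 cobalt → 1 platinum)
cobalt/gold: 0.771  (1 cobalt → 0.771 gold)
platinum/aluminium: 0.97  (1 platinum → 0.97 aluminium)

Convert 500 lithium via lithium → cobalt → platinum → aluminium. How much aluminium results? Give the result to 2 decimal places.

353.57

500 lithium × 0.729 = 364.5 cobalt
364.5 cobalt × 1 = 364.5 platinum
364.5 platinum × 0.97 = 353.565 aluminium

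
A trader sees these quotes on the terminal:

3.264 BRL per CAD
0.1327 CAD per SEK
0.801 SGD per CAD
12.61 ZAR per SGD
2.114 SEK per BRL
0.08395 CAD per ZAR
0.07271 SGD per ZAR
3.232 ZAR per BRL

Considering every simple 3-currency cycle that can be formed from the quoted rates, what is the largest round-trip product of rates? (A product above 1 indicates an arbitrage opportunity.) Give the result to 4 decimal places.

BRL→SEK→CAD→BRL: 2.114 × 0.1327 × 3.264 = 0.91564
BRL→ZAR→CAD→BRL: 3.232 × 0.08395 × 3.264 = 0.88561
CAD→SGD→ZAR→CAD: 0.801 × 12.61 × 0.08395 = 0.84795
Maximum is BRL→SEK→CAD→BRL at 0.9156; no arbitrage — every cycle loses value.

0.9156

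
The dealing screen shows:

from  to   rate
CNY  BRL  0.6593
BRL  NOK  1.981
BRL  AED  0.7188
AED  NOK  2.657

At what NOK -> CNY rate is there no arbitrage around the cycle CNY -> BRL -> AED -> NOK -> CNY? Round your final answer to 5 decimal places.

0.79418

Known legs of the cycle: 0.6593 × 0.7188 × 2.657 = 1.25916515988
For no arbitrage the full-cycle product must be 1, so the missing rate is 1 / 1.25916515988 ≈ 0.7941770.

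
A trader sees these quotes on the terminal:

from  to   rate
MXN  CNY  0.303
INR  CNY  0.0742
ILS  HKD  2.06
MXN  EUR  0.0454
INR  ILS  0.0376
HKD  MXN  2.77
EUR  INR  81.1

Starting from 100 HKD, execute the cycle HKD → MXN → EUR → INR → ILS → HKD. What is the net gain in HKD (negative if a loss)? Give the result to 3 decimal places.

-21.003

100 HKD × 2.77 = 277 MXN
277 MXN × 0.0454 = 12.5758 EUR
12.5758 EUR × 81.1 = 1019.89738 INR
1019.89738 INR × 0.0376 = 38.348141488 ILS
38.348141488 ILS × 2.06 = 78.99717146528 HKD
Net change: 78.99717146528 − 100 = -21.00282853472 HKD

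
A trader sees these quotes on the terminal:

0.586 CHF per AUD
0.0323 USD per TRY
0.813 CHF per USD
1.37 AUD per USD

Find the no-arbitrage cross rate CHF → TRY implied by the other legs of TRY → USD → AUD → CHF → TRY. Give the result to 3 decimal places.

Known legs of the cycle: 0.0323 × 1.37 × 0.586 = 0.025931086
For no arbitrage the full-cycle product must be 1, so the missing rate is 1 / 0.025931086 ≈ 38.56375.

38.564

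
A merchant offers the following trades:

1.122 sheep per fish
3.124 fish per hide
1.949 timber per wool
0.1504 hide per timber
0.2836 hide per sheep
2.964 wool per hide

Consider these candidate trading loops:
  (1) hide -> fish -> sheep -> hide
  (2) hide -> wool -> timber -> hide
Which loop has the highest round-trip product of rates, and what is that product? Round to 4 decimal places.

0.9941

(1) 3.124 × 1.122 × 0.2836 = 0.99405
(2) 2.964 × 1.949 × 0.1504 = 0.86884
Highest is cycle (1) at 0.9941 (≤1, no arbitrage).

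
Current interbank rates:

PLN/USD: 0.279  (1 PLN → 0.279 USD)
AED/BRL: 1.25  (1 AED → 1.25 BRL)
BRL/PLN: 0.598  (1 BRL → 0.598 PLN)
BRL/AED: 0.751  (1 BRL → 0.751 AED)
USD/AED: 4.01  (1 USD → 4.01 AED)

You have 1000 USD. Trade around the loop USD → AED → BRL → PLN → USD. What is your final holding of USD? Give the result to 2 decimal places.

1000 USD × 4.01 = 4010 AED
4010 AED × 1.25 = 5012.5 BRL
5012.5 BRL × 0.598 = 2997.475 PLN
2997.475 PLN × 0.279 = 836.295525 USD

836.30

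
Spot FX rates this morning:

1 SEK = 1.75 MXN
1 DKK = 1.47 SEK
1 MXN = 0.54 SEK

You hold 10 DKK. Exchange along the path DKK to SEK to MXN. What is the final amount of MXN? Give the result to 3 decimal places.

10 DKK × 1.47 = 14.7 SEK
14.7 SEK × 1.75 = 25.725 MXN

25.725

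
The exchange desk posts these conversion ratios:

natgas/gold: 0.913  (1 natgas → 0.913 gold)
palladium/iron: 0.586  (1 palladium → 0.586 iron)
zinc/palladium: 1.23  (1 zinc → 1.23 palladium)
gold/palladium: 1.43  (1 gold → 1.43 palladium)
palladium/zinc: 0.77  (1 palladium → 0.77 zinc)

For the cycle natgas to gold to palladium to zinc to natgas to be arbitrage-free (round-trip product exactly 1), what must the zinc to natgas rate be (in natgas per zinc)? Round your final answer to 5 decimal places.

0.99472

Known legs of the cycle: 0.913 × 1.43 × 0.77 = 1.0053043
For no arbitrage the full-cycle product must be 1, so the missing rate is 1 / 1.0053043 ≈ 0.9947237.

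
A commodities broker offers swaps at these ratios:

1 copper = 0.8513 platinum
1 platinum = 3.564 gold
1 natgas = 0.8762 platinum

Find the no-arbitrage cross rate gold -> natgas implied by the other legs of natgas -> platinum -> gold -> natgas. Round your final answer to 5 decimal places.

Known legs of the cycle: 0.8762 × 3.564 = 3.1227768
For no arbitrage the full-cycle product must be 1, so the missing rate is 1 / 3.1227768 ≈ 0.3202278.

0.32023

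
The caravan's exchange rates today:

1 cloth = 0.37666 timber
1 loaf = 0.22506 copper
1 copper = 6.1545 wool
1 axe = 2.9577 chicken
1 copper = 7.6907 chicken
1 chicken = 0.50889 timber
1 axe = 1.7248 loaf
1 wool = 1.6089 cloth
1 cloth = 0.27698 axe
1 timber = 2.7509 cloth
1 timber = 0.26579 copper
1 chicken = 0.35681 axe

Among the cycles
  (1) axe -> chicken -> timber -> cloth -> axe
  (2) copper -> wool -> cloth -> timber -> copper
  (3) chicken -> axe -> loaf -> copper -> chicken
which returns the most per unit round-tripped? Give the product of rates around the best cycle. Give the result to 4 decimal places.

(1) 2.9577 × 0.50889 × 2.7509 × 0.27698 = 1.14684
(2) 6.1545 × 1.6089 × 0.37666 × 0.26579 = 0.99131
(3) 0.35681 × 1.7248 × 0.22506 × 7.6907 = 1.06522
Highest is cycle (1) at 1.1468 (>1, arbitrage).

1.1468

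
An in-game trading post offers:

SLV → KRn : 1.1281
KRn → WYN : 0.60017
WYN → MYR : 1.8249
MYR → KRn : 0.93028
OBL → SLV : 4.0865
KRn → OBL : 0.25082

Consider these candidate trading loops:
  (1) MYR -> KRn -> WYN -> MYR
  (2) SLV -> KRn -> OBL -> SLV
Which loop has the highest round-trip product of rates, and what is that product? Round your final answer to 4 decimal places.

1.1563

(1) 0.93028 × 0.60017 × 1.8249 = 1.01889
(2) 1.1281 × 0.25082 × 4.0865 = 1.15628
Highest is cycle (2) at 1.1563 (>1, arbitrage).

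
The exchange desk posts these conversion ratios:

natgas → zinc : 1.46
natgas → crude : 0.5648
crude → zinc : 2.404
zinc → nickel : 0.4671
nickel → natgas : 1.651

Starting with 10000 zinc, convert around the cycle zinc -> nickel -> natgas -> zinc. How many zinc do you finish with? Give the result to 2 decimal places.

11259.26

10000 zinc × 0.4671 = 4671 nickel
4671 nickel × 1.651 = 7711.821 natgas
7711.821 natgas × 1.46 = 11259.25866 zinc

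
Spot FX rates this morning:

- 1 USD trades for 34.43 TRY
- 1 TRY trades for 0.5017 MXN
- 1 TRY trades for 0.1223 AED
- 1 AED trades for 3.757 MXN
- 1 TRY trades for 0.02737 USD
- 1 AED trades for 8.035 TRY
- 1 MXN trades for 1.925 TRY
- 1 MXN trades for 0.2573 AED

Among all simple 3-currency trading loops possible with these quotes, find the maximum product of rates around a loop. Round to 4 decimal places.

AED→TRY→MXN→AED: 8.035 × 0.5017 × 0.2573 = 1.03722
AED→MXN→TRY→AED: 3.757 × 1.925 × 0.1223 = 0.88450
Maximum is AED→TRY→MXN→AED at 1.0372; arbitrage exists.

1.0372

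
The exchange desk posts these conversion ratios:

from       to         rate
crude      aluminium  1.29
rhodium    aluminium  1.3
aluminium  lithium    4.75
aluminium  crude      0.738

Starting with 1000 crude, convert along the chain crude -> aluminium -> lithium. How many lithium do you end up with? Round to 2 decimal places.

6127.50

1000 crude × 1.29 = 1290 aluminium
1290 aluminium × 4.75 = 6127.5 lithium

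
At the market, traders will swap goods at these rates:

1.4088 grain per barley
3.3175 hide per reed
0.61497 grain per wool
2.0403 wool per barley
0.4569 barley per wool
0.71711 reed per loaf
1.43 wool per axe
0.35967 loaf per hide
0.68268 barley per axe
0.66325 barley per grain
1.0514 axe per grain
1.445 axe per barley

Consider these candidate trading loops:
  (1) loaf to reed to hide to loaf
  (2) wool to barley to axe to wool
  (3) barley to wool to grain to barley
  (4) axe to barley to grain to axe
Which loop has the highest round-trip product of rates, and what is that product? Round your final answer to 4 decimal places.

1.0112

(1) 0.71711 × 3.3175 × 0.35967 = 0.85566
(2) 0.4569 × 1.445 × 1.43 = 0.94412
(3) 2.0403 × 0.61497 × 0.66325 = 0.83220
(4) 0.68268 × 1.4088 × 1.0514 = 1.01119
Highest is cycle (4) at 1.0112 (>1, arbitrage).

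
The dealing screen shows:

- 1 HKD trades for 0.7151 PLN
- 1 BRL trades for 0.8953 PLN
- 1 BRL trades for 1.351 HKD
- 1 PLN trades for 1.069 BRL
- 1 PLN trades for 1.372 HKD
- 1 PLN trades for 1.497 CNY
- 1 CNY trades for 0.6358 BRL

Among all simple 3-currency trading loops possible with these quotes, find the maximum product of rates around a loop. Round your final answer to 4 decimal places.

1.0328

PLN→BRL→HKD→PLN: 1.069 × 1.351 × 0.7151 = 1.03276
PLN→CNY→BRL→PLN: 1.497 × 0.6358 × 0.8953 = 0.85214
Maximum is PLN→BRL→HKD→PLN at 1.0328; arbitrage exists.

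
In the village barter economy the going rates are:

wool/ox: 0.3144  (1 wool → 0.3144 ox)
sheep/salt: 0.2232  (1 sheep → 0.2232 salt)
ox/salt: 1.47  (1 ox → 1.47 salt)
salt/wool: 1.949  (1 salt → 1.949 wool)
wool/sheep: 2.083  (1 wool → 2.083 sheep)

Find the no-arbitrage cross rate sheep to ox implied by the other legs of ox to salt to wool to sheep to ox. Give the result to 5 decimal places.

Known legs of the cycle: 1.47 × 1.949 × 2.083 = 5.96785749
For no arbitrage the full-cycle product must be 1, so the missing rate is 1 / 5.96785749 ≈ 0.1675643.

0.16756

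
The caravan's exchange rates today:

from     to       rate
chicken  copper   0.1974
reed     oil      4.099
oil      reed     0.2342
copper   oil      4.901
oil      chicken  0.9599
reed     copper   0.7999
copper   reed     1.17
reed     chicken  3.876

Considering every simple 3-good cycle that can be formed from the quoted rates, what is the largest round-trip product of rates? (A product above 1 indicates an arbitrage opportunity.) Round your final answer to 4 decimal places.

0.9287

oil→chicken→copper→oil: 0.9599 × 0.1974 × 4.901 = 0.92866
oil→reed→copper→oil: 0.2342 × 0.7999 × 4.901 = 0.91814
copper→reed→chicken→copper: 1.17 × 3.876 × 0.1974 = 0.89519
Maximum is oil→chicken→copper→oil at 0.9287; no arbitrage — every cycle loses value.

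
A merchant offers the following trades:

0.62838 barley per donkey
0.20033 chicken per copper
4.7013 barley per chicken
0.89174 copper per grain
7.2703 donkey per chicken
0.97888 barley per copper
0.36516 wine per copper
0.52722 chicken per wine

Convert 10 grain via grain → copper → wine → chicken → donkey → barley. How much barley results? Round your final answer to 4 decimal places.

10 grain × 0.89174 = 8.9174 copper
8.9174 copper × 0.36516 = 3.256277784 wine
3.256277784 wine × 0.52722 = 1.71677477328048 chicken
1.71677477328048 chicken × 7.2703 = 12.481467634181073744 donkey
12.481467634181073744 donkey × 0.62838 = 7.84310463196670311925472 barley

7.8431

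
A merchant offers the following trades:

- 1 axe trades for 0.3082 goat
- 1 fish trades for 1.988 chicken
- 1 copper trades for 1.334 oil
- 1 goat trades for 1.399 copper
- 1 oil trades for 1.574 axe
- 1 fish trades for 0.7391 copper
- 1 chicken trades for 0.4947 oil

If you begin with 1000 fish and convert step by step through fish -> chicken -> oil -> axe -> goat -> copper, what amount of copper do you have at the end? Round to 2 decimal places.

1000 fish × 1.988 = 1988 chicken
1988 chicken × 0.4947 = 983.4636 oil
983.4636 oil × 1.574 = 1547.9717064 axe
1547.9717064 axe × 0.3082 = 477.08487991248 goat
477.08487991248 goat × 1.399 = 667.44174699755952 copper

667.44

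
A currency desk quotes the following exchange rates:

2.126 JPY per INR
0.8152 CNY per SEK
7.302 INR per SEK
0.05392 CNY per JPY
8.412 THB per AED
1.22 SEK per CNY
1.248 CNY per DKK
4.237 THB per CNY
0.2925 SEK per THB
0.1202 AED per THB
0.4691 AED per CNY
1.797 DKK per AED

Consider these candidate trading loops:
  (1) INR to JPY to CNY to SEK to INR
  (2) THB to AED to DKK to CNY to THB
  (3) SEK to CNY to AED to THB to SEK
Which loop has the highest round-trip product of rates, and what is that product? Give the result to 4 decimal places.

1.1422

(1) 2.126 × 0.05392 × 1.22 × 7.302 = 1.02121
(2) 0.1202 × 1.797 × 1.248 × 4.237 = 1.14216
(3) 0.8152 × 0.4691 × 8.412 × 0.2925 = 0.94092
Highest is cycle (2) at 1.1422 (>1, arbitrage).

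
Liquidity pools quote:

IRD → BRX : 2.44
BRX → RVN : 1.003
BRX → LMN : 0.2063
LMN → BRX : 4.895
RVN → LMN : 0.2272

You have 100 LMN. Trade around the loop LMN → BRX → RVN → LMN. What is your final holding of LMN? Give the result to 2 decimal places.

111.55

100 LMN × 4.895 = 489.5 BRX
489.5 BRX × 1.003 = 490.9685 RVN
490.9685 RVN × 0.2272 = 111.5480432 LMN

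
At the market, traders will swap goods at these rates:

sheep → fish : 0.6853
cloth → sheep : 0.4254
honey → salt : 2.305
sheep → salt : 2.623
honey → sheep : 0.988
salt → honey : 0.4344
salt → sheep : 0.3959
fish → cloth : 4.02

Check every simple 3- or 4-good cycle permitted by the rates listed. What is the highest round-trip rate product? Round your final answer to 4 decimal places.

1.1719

sheep→fish→cloth→sheep: 0.6853 × 4.02 × 0.4254 = 1.17194
sheep→salt→honey→sheep: 2.623 × 0.4344 × 0.988 = 1.12576
Maximum is sheep→fish→cloth→sheep at 1.1719; arbitrage exists.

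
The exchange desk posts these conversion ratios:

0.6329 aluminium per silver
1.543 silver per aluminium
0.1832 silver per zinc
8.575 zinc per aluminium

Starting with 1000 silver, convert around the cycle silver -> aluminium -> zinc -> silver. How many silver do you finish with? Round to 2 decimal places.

1000 silver × 0.6329 = 632.9 aluminium
632.9 aluminium × 8.575 = 5427.1175 zinc
5427.1175 zinc × 0.1832 = 994.247926 silver

994.25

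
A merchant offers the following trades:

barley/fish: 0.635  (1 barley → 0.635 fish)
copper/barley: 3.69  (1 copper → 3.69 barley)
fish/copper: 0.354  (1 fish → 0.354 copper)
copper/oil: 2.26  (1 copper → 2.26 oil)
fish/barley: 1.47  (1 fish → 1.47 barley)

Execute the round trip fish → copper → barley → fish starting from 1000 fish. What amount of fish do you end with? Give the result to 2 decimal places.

829.48

1000 fish × 0.354 = 354 copper
354 copper × 3.69 = 1306.26 barley
1306.26 barley × 0.635 = 829.4751 fish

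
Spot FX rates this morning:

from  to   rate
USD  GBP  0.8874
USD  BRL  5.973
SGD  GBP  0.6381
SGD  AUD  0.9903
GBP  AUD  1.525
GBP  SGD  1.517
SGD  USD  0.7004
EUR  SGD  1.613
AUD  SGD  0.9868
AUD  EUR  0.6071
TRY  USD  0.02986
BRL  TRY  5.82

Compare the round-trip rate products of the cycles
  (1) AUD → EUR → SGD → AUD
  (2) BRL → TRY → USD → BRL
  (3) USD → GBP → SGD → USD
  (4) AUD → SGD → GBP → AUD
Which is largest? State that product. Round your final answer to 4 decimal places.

(1) 0.6071 × 1.613 × 0.9903 = 0.96975
(2) 5.82 × 0.02986 × 5.973 = 1.03802
(3) 0.8874 × 1.517 × 0.7004 = 0.94287
(4) 0.9868 × 0.6381 × 1.525 = 0.96026
Highest is cycle (2) at 1.0380 (>1, arbitrage).

1.0380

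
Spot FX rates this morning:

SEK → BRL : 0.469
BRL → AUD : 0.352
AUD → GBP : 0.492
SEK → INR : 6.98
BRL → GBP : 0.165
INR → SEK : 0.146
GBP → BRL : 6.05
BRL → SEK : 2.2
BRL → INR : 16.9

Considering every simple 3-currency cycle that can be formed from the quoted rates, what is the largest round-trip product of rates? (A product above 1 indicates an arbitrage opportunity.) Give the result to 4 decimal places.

1.1572

BRL→INR→SEK→BRL: 16.9 × 0.146 × 0.469 = 1.15721
BRL→AUD→GBP→BRL: 0.352 × 0.492 × 6.05 = 1.04776
Maximum is BRL→INR→SEK→BRL at 1.1572; arbitrage exists.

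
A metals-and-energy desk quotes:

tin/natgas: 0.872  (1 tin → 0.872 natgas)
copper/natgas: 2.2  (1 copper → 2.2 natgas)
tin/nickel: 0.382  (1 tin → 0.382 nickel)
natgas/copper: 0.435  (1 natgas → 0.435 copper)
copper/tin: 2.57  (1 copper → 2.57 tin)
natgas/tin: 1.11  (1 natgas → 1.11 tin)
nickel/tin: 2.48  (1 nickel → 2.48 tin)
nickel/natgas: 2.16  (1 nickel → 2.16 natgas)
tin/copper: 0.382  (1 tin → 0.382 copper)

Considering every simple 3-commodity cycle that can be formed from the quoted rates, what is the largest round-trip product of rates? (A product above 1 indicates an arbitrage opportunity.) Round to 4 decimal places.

0.9749

natgas→copper→tin→natgas: 0.435 × 2.57 × 0.872 = 0.97485
natgas→tin→copper→natgas: 1.11 × 0.382 × 2.2 = 0.93284
natgas→tin→nickel→natgas: 1.11 × 0.382 × 2.16 = 0.91588
Maximum is natgas→copper→tin→natgas at 0.9749; no arbitrage — every cycle loses value.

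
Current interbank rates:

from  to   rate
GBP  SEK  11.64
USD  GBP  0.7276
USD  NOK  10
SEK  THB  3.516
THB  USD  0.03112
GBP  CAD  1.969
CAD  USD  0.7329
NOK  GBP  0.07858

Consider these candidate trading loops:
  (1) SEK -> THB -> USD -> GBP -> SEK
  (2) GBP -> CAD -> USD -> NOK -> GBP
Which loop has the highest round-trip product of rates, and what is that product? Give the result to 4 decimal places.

(1) 3.516 × 0.03112 × 0.7276 × 11.64 = 0.92669
(2) 1.969 × 0.7329 × 10 × 0.07858 = 1.13397
Highest is cycle (2) at 1.1340 (>1, arbitrage).

1.1340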